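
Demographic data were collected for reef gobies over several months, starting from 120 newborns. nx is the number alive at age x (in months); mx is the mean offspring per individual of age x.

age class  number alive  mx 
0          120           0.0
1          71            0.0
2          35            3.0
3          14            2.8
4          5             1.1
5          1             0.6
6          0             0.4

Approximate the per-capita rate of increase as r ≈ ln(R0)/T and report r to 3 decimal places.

lx = nx/n0 = nx/120: 1, 0.59167…, 0.29167…, 0.11667…, 0.04167…, 0.00833…, 0
R0 = Σ lx·mx = 0 + 0 + 0.875… + 0.32667… + 0.04583… + 0.005… + 0 = 1.2525…
Σ x·lx·mx = 2.938333…; T = 2.938333…/1.2525… = 2.34597…
r ≈ ln(R0)/T = ln(1.2525…)/2.34597… = 0.09597… → 0.096

0.096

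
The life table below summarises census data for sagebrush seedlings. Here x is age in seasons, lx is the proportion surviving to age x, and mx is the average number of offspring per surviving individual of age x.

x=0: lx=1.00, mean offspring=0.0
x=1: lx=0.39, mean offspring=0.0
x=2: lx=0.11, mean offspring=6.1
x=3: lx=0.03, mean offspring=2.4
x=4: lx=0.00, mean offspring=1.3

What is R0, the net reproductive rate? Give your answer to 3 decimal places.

0.743

lx·mx by age: 0, 0, 0.671, 0.072, 0
R0 = Σ lx·mx = 0.743 → 0.743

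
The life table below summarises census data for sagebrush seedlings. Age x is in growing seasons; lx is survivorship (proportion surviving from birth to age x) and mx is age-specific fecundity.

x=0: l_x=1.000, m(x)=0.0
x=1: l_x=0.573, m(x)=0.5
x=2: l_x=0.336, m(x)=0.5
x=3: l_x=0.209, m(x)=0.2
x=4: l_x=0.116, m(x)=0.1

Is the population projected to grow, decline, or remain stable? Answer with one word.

declining

R0 = Σ lx·mx = 0 + 0.2865 + 0.168 + 0.0418 + 0.0116 = 0.5079
R0 < 1, so the population is declining.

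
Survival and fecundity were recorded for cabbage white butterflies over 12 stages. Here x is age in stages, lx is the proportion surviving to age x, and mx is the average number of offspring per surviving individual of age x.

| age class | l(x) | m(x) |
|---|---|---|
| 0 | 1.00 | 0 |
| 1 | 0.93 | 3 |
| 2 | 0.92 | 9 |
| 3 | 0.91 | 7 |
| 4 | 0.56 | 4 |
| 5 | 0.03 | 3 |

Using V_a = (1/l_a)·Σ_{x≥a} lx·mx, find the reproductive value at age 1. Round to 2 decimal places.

lx·mx for x ≥ 1: 2.79, 8.28, 6.37, 2.24, 0.09 → sum = 19.77
V_1 = 19.77 / l_1 = 19.77 / 0.93 = 21.258065… → 21.26

21.26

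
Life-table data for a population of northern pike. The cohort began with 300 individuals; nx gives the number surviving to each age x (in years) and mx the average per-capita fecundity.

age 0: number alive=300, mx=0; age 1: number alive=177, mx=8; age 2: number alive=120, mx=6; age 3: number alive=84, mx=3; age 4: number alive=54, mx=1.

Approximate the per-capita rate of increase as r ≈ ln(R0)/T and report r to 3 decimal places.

1.338

lx = nx/n0 = nx/300: 1, 0.59, 0.4, 0.28, 0.18
R0 = Σ lx·mx = 0 + 4.72 + 2.4 + 0.84 + 0.18 = 8.14
Σ x·lx·mx = 12.76; T = 12.76/8.14 = 1.56757…
r ≈ ln(R0)/T = ln(8.14)/1.56757… = 1.33761… → 1.338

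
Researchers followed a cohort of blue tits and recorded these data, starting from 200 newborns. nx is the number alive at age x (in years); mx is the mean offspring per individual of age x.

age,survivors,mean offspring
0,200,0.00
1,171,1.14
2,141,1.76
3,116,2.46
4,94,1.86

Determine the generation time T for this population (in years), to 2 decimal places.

2.49

lx = nx/n0 = nx/200: 1, 0.855, 0.705, 0.58, 0.47
lx·mx: 0, 0.9747, 1.2408, 1.4268, 0.8742 → R0 = 4.5165
x·lx·mx: 0, 0.9747, 2.4816, 4.2804, 3.4968 → Σ = 11.2335
T = 11.2335 / 4.5165 = 2.487214… → 2.49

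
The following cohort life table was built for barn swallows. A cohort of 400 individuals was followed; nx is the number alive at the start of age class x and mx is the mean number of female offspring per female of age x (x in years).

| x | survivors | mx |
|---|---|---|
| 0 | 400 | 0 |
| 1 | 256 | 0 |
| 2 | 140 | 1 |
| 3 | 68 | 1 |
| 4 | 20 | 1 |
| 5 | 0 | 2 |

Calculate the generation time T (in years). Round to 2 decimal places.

lx = nx/n0 = nx/400: 1, 0.64, 0.35, 0.17, 0.05, 0
lx·mx: 0, 0, 0.35, 0.17, 0.05, 0 → R0 = 0.57
x·lx·mx: 0, 0, 0.7, 0.51, 0.2, 0 → Σ = 1.41
T = 1.41 / 0.57 = 2.473684… → 2.47

2.47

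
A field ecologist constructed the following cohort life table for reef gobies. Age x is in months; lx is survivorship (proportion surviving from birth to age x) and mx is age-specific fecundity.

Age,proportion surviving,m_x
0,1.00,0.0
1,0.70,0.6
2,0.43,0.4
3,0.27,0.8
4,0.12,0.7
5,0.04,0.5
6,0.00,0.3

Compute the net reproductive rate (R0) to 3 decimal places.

0.912

lx·mx by age: 0, 0.42, 0.172, 0.216, 0.084, 0.02, 0
R0 = Σ lx·mx = 0.912 → 0.912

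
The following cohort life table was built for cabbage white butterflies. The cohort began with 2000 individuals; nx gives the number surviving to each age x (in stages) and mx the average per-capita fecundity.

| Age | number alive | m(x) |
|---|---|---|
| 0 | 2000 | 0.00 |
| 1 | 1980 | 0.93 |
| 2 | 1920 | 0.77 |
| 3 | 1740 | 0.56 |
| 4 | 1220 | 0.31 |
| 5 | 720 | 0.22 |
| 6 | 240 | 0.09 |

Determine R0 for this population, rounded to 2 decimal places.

lx = nx/n0 = nx/2000: 1, 0.99, 0.96, 0.87, 0.61, 0.36, 0.12
lx·mx by age: 0, 0.9207, 0.7392, 0.4872, 0.1891, 0.0792, 0.0108
R0 = Σ lx·mx = 2.4262 → 2.43

2.43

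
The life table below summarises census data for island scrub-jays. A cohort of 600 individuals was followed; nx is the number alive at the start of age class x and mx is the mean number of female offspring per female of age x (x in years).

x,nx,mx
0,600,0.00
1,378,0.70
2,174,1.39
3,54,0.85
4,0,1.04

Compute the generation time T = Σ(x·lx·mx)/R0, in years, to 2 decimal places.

1.60

lx = nx/n0 = nx/600: 1, 0.63, 0.29, 0.09, 0
lx·mx: 0, 0.441, 0.4031, 0.0765, 0 → R0 = 0.9206
x·lx·mx: 0, 0.441, 0.8062, 0.2295, 0 → Σ = 1.4767
T = 1.4767 / 0.9206 = 1.604063… → 1.60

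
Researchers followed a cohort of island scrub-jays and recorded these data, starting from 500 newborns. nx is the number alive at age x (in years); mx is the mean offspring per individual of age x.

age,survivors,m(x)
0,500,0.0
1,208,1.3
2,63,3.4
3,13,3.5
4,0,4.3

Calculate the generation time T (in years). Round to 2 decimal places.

1.58

lx = nx/n0 = nx/500: 1, 0.416, 0.126, 0.026, 0
lx·mx: 0, 0.5408, 0.4284, 0.091, 0 → R0 = 1.0602
x·lx·mx: 0, 0.5408, 0.8568, 0.273, 0 → Σ = 1.6706
T = 1.6706 / 1.0602 = 1.57574… → 1.58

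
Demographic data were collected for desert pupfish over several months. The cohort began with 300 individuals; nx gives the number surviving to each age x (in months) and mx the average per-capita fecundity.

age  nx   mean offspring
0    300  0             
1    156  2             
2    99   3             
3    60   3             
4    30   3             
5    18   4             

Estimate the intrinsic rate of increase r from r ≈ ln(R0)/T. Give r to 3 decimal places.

lx = nx/n0 = nx/300: 1, 0.52, 0.33, 0.2, 0.1, 0.06
R0 = Σ lx·mx = 0 + 1.04 + 0.99 + 0.6 + 0.3 + 0.24 = 3.17
Σ x·lx·mx = 7.22; T = 7.22/3.17 = 2.2776…
r ≈ ln(R0)/T = ln(3.17)/2.2776… = 0.50656… → 0.507

0.507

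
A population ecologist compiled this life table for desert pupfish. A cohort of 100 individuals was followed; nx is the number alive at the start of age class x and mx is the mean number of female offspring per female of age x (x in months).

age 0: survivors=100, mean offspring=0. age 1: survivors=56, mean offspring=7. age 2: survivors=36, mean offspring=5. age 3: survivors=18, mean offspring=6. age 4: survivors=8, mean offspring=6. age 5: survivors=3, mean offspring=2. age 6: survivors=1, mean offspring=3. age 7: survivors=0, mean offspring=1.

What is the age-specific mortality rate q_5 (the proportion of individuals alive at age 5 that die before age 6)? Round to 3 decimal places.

0.667

lx = nx/n0 = nx/100: 1, 0.56, 0.36, 0.18, 0.08, 0.03, 0.01, 0
q_5 = (l_5 − l_6) / l_5 = (0.03 − 0.01) / 0.03
     = 0.02 / 0.03 = 0.666667… → 0.667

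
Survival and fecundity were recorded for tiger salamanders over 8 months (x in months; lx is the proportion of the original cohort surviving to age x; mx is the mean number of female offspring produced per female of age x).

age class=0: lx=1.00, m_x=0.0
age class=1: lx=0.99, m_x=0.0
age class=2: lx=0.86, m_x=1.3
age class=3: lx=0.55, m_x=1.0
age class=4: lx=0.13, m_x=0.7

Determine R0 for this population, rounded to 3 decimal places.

lx·mx by age: 0, 0, 1.118, 0.55, 0.091
R0 = Σ lx·mx = 1.759 → 1.759

1.759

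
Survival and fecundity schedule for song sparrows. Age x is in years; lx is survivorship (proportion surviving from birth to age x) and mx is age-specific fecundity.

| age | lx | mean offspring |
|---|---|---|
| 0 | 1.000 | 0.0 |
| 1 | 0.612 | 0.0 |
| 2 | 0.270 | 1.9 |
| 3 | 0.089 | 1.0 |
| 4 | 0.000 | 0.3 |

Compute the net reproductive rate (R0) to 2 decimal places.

lx·mx by age: 0, 0, 0.513, 0.089, 0
R0 = Σ lx·mx = 0.602 → 0.60

0.60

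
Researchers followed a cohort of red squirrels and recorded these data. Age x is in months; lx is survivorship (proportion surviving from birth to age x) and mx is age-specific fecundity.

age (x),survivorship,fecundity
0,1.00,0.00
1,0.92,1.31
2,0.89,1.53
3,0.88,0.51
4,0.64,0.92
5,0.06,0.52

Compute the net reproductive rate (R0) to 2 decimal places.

lx·mx by age: 0, 1.2052, 1.3617, 0.4488, 0.5888, 0.0312
R0 = Σ lx·mx = 3.6357 → 3.64

3.64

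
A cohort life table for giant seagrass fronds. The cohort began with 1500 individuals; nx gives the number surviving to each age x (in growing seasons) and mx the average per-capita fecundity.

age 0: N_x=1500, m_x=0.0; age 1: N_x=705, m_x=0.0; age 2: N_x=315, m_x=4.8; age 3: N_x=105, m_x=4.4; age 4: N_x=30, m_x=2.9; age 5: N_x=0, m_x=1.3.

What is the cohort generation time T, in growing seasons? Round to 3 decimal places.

lx = nx/n0 = nx/1500: 1, 0.47, 0.21, 0.07, 0.02, 0
lx·mx: 0, 0, 1.008, 0.308, 0.058, 0 → R0 = 1.374
x·lx·mx: 0, 0, 2.016, 0.924, 0.232, 0 → Σ = 3.172
T = 3.172 / 1.374 = 2.308588… → 2.309

2.309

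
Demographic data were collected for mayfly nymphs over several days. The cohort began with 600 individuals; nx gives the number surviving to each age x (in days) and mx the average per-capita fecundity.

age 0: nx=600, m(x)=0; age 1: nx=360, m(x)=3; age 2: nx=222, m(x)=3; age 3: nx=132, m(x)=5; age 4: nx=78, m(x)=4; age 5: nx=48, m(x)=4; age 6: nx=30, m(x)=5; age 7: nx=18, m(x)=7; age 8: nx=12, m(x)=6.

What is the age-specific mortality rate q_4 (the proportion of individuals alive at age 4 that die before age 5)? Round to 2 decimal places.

lx = nx/n0 = nx/600: 1, 0.6, 0.37, 0.22, 0.13, 0.08, 0.05, 0.03, 0.02
q_4 = (l_4 − l_5) / l_4 = (0.13 − 0.08) / 0.13
     = 0.05 / 0.13 = 0.384615… → 0.38

0.38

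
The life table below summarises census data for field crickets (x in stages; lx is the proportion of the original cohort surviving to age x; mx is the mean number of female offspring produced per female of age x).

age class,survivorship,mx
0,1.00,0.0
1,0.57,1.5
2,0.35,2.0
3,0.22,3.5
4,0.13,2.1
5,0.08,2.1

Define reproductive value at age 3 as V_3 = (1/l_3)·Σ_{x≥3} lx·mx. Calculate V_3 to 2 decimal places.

5.50

lx·mx for x ≥ 3: 0.77, 0.273, 0.168 → sum = 1.211
V_3 = 1.211 / l_3 = 1.211 / 0.22 = 5.504545… → 5.50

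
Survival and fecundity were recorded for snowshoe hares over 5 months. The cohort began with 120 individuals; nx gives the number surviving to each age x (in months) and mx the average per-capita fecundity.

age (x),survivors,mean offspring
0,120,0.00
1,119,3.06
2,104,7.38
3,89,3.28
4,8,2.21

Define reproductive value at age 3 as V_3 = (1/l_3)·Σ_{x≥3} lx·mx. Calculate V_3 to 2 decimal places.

lx = nx/n0 = nx/120: 1, 0.99167…, 0.86667…, 0.74167…, 0.06667…
lx·mx for x ≥ 3: 2.432667…, 0.147333… → sum = 2.58…
V_3 = 2.58… / l_3 = 2.58… / 0.741667… = 3.478652… → 3.48

3.48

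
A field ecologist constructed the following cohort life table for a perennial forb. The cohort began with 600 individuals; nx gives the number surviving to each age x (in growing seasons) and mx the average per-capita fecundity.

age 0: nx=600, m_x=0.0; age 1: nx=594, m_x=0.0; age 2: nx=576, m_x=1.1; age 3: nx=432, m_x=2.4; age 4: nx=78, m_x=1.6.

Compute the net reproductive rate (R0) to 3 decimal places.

2.992

lx = nx/n0 = nx/600: 1, 0.99, 0.96, 0.72, 0.13
lx·mx by age: 0, 0, 1.056, 1.728, 0.208
R0 = Σ lx·mx = 2.992 → 2.992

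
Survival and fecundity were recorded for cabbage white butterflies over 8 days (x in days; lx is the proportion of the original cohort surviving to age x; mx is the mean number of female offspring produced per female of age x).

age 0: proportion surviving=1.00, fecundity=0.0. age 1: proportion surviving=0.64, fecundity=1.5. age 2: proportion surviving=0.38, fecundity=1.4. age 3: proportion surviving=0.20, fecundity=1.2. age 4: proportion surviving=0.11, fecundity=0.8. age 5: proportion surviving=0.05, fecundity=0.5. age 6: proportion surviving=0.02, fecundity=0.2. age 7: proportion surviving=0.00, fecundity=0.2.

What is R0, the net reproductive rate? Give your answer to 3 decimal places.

lx·mx by age: 0, 0.96, 0.532, 0.24, 0.088, 0.025, 0.004, 0
R0 = Σ lx·mx = 1.849 → 1.849

1.849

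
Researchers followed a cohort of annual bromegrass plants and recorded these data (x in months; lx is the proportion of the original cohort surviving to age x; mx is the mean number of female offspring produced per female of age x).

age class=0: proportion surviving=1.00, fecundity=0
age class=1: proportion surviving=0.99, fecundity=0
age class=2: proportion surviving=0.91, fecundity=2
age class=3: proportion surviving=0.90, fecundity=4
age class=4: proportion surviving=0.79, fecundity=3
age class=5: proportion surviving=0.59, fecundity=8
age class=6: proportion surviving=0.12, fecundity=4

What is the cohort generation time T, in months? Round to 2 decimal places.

3.88

lx·mx: 0, 0, 1.82, 3.6, 2.37, 4.72, 0.48 → R0 = 12.99
x·lx·mx: 0, 0, 3.64, 10.8, 9.48, 23.6, 2.88 → Σ = 50.4
T = 50.4 / 12.99 = 3.879908… → 3.88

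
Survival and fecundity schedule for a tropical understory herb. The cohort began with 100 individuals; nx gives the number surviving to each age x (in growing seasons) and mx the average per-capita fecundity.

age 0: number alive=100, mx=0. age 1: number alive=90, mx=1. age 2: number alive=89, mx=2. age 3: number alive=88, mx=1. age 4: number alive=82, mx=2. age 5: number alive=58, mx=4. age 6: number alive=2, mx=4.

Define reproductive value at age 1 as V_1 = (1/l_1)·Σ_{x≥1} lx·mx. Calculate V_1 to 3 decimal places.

lx = nx/n0 = nx/100: 1, 0.9, 0.89, 0.88, 0.82, 0.58, 0.02
lx·mx for x ≥ 1: 0.9, 1.78, 0.88, 1.64, 2.32, 0.08 → sum = 7.6
V_1 = 7.6 / l_1 = 7.6 / 0.9 = 8.444444… → 8.444

8.444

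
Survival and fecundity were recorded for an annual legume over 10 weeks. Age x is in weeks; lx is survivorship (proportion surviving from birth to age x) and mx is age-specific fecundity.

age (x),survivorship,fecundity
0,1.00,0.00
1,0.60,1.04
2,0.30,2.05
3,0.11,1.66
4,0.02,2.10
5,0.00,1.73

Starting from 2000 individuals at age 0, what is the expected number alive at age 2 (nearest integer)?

600

Expected survivors = N0 · l_2 = 2000 × 0.30 = 600 → 600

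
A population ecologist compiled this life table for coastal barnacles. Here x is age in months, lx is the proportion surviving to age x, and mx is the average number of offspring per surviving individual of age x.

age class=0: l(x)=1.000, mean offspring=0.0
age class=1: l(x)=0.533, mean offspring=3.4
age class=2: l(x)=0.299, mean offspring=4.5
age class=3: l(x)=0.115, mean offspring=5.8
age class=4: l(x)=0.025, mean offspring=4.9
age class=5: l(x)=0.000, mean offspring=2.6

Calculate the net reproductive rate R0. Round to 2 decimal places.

3.95

lx·mx by age: 0, 1.8122, 1.3455, 0.667, 0.1225, 0
R0 = Σ lx·mx = 3.9472 → 3.95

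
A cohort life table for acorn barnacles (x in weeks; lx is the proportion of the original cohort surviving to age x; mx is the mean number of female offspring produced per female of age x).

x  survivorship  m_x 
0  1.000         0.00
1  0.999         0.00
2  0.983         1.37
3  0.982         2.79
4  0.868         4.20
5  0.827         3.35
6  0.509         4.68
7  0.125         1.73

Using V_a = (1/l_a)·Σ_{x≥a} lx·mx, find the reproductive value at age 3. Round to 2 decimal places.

11.97

lx·mx for x ≥ 3: 2.73978, 3.6456, 2.77045, 2.38212, 0.21625 → sum = 11.7542
V_3 = 11.7542 / l_3 = 11.7542 / 0.982 = 11.969654… → 11.97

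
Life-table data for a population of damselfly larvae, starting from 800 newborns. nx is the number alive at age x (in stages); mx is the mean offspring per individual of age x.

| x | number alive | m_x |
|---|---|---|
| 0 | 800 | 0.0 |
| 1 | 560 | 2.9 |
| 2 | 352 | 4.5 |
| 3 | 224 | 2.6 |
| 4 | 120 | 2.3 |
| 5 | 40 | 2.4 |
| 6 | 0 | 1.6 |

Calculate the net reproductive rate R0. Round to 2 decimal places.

lx = nx/n0 = nx/800: 1, 0.7, 0.44, 0.28, 0.15, 0.05, 0
lx·mx by age: 0, 2.03, 1.98, 0.728, 0.345, 0.12, 0
R0 = Σ lx·mx = 5.203 → 5.20

5.20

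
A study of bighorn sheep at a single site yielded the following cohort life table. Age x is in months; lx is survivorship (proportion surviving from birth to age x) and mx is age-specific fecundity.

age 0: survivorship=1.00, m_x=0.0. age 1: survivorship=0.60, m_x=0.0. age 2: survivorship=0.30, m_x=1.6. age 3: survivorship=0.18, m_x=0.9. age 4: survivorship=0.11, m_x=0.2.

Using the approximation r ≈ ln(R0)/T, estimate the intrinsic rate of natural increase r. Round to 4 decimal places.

-0.1772

R0 = Σ lx·mx = 0 + 0 + 0.48 + 0.162 + 0.022 = 0.664
Σ x·lx·mx = 1.534; T = 1.534/0.664 = 2.31024…
r ≈ ln(R0)/T = ln(0.664)/2.31024… = -0.177243… → -0.1772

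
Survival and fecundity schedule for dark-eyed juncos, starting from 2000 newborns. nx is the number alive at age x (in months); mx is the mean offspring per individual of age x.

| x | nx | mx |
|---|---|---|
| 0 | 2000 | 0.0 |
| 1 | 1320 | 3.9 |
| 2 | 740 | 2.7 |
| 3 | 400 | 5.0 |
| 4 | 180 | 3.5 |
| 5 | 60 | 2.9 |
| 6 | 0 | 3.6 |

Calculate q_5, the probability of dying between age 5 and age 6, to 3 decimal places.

lx = nx/n0 = nx/2000: 1, 0.66, 0.37, 0.2, 0.09, 0.03, 0
q_5 = (l_5 − l_6) / l_5 = (0.03 − 0) / 0.03
     = 0.03 / 0.03 = 1 → 1.000

1.000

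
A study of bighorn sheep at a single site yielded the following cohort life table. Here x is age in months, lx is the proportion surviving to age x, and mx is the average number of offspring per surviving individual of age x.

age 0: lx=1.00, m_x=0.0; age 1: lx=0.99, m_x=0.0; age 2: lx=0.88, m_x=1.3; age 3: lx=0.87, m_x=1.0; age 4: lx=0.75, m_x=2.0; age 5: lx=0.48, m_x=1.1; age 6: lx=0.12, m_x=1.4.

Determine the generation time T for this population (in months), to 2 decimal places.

lx·mx: 0, 0, 1.144, 0.87, 1.5, 0.528, 0.168 → R0 = 4.21
x·lx·mx: 0, 0, 2.288, 2.61, 6, 2.64, 1.008 → Σ = 14.546
T = 14.546 / 4.21 = 3.455107… → 3.46

3.46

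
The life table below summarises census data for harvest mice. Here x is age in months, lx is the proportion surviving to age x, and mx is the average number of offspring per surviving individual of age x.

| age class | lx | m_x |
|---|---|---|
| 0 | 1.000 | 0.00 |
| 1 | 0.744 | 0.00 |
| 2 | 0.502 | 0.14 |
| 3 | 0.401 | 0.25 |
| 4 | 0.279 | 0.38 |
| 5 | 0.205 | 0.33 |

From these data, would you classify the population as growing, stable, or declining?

R0 = Σ lx·mx = 0 + 0 + 0.07028 + 0.10025 + 0.10602 + 0.06765 = 0.3442
R0 < 1, so the population is declining.

declining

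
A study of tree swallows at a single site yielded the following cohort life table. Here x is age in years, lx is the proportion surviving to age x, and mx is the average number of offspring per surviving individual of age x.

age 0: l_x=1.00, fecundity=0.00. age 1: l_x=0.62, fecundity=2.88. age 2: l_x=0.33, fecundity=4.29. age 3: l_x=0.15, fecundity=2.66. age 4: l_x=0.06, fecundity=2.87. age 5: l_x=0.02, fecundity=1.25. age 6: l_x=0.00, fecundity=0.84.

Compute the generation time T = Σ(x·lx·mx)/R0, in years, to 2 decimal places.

lx·mx: 0, 1.7856, 1.4157, 0.399, 0.1722, 0.025, 0 → R0 = 3.7975
x·lx·mx: 0, 1.7856, 2.8314, 1.197, 0.6888, 0.125, 0 → Σ = 6.6278
T = 6.6278 / 3.7975 = 1.745306… → 1.75

1.75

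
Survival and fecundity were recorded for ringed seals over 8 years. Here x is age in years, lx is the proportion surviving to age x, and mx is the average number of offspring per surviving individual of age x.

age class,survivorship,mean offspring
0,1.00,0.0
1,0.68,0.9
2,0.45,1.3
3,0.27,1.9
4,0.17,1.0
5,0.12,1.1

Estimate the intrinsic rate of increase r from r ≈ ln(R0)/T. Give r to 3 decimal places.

0.302

R0 = Σ lx·mx = 0 + 0.612 + 0.585 + 0.513 + 0.17 + 0.132 = 2.012
Σ x·lx·mx = 4.661; T = 4.661/2.012 = 2.3166…
r ≈ ln(R0)/T = ln(2.012)/2.3166… = 0.30179… → 0.302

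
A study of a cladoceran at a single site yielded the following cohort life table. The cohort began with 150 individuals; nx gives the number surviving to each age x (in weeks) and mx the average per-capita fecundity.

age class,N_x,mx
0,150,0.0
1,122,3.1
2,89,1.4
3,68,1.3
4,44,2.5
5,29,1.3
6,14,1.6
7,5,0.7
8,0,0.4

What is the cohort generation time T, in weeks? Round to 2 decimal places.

2.20

lx = nx/n0 = nx/150: 1, 0.81333…, 0.59333…, 0.45333…, 0.29333…, 0.19333…, 0.09333…, 0.03333…, 0
lx·mx: 0, 2.521333…, 0.830667…, 0.589333…, 0.733333…, 0.251333…, 0.149333…, 0.023333…, 0 → R0 = 5.098667…
x·lx·mx: 0, 2.521333…, 1.661333…, 1.768…, 2.933333…, 1.256667…, 0.896…, 0.163333…, 0 → Σ = 11.2…
T = 11.2… / 5.098667… = 2.196653… → 2.20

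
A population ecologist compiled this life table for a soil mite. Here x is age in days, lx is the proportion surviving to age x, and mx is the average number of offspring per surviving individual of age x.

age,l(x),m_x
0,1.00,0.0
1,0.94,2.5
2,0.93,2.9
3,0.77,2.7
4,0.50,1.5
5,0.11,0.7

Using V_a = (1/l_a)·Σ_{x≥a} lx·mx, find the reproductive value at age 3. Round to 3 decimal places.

lx·mx for x ≥ 3: 2.079, 0.75, 0.077 → sum = 2.906
V_3 = 2.906 / l_3 = 2.906 / 0.77 = 3.774026… → 3.774

3.774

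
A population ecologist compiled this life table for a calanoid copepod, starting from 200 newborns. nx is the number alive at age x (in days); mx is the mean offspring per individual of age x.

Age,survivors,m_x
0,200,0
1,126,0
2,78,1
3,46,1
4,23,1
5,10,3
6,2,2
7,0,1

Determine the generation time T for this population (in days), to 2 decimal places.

3.09

lx = nx/n0 = nx/200: 1, 0.63, 0.39, 0.23, 0.115, 0.05, 0.01, 0
lx·mx: 0, 0, 0.39, 0.23, 0.115, 0.15, 0.02, 0 → R0 = 0.905
x·lx·mx: 0, 0, 0.78, 0.69, 0.46, 0.75, 0.12, 0 → Σ = 2.8
T = 2.8 / 0.905 = 3.093923… → 3.09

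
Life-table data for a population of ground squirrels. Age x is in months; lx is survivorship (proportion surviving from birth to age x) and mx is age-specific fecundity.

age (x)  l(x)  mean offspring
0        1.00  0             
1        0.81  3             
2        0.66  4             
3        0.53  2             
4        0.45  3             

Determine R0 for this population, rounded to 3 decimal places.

7.480

lx·mx by age: 0, 2.43, 2.64, 1.06, 1.35
R0 = Σ lx·mx = 7.48 → 7.480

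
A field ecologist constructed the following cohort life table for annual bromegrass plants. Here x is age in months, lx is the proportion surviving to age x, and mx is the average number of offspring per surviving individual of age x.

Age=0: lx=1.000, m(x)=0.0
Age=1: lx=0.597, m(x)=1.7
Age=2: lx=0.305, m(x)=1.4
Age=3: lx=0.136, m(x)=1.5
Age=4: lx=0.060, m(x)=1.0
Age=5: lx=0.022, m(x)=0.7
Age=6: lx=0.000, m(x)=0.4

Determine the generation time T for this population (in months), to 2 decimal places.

lx·mx: 0, 1.0149, 0.427, 0.204, 0.06, 0.0154, 0 → R0 = 1.7213
x·lx·mx: 0, 1.0149, 0.854, 0.612, 0.24, 0.077, 0 → Σ = 2.7979
T = 2.7979 / 1.7213 = 1.625458… → 1.63

1.63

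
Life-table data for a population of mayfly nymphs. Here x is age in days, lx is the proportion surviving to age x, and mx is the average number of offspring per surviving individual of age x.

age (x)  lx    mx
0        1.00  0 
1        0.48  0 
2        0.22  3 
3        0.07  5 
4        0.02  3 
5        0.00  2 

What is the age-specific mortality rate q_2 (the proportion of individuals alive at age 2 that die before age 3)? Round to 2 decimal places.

q_2 = (l_2 − l_3) / l_2 = (0.22 − 0.07) / 0.22
     = 0.15 / 0.22 = 0.681818… → 0.68

0.68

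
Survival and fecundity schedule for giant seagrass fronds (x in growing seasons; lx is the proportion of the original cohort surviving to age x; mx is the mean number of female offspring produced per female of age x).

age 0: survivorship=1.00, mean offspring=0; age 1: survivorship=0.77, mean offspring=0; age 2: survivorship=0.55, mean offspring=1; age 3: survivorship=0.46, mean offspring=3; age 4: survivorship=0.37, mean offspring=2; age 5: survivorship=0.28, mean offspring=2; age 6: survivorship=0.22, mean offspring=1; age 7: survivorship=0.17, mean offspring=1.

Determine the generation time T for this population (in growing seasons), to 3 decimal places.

lx·mx: 0, 0, 0.55, 1.38, 0.74, 0.56, 0.22, 0.17 → R0 = 3.62
x·lx·mx: 0, 0, 1.1, 4.14, 2.96, 2.8, 1.32, 1.19 → Σ = 13.51
T = 13.51 / 3.62 = 3.732044… → 3.732

3.732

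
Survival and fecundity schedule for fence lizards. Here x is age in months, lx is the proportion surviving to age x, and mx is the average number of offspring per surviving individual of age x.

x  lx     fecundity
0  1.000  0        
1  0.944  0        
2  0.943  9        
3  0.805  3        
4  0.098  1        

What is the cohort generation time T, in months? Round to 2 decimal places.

2.24

lx·mx: 0, 0, 8.487, 2.415, 0.098 → R0 = 11
x·lx·mx: 0, 0, 16.974, 7.245, 0.392 → Σ = 24.611
T = 24.611 / 11 = 2.237364… → 2.24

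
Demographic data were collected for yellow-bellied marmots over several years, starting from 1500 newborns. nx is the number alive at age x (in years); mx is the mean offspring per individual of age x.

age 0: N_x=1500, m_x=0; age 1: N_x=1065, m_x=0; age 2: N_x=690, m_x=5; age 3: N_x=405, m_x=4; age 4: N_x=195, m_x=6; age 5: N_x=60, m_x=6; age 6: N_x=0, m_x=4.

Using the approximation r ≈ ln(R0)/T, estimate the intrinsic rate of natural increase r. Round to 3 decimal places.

lx = nx/n0 = nx/1500: 1, 0.71, 0.46, 0.27, 0.13, 0.04, 0
R0 = Σ lx·mx = 0 + 0 + 2.3 + 1.08 + 0.78 + 0.24 + 0 = 4.4
Σ x·lx·mx = 12.16; T = 12.16/4.4 = 2.76364…
r ≈ ln(R0)/T = ln(4.4)/2.76364… = 0.53611… → 0.536

0.536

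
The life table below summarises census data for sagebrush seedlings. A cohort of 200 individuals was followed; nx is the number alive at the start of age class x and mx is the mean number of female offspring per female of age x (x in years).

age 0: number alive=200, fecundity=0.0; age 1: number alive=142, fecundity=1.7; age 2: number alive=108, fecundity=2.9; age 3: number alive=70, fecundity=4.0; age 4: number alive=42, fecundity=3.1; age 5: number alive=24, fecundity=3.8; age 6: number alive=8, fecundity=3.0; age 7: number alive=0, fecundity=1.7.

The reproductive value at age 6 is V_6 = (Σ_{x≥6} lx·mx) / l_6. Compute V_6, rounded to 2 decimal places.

lx = nx/n0 = nx/200: 1, 0.71, 0.54, 0.35, 0.21, 0.12, 0.04, 0
lx·mx for x ≥ 6: 0.12, 0 → sum = 0.12
V_6 = 0.12 / l_6 = 0.12 / 0.04 = 3 → 3.00

3.00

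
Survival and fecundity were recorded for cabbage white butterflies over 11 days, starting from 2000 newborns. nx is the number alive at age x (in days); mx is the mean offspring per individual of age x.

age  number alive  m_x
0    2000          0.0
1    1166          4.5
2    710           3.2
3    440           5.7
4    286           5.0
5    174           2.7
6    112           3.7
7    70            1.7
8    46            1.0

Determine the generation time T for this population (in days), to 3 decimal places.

lx = nx/n0 = nx/2000: 1, 0.583, 0.355, 0.22, 0.143, 0.087, 0.056, 0.035, 0.023
lx·mx: 0, 2.6235, 1.136, 1.254, 0.715, 0.2349, 0.2072, 0.0595, 0.023 → R0 = 6.2531
x·lx·mx: 0, 2.6235, 2.272, 3.762, 2.86, 1.1745, 1.2432, 0.4165, 0.184 → Σ = 14.5357
T = 14.5357 / 6.2531 = 2.324559… → 2.325

2.325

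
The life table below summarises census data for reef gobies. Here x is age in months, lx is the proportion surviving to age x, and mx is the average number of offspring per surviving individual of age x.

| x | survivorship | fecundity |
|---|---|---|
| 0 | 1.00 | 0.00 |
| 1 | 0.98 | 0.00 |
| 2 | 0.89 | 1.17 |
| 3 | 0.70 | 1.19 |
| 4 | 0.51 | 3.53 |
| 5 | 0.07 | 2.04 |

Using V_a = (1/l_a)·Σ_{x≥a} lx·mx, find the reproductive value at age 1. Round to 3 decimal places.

3.895

lx·mx for x ≥ 1: 0, 1.0413, 0.833, 1.8003, 0.1428 → sum = 3.8174
V_1 = 3.8174 / l_1 = 3.8174 / 0.98 = 3.895306… → 3.895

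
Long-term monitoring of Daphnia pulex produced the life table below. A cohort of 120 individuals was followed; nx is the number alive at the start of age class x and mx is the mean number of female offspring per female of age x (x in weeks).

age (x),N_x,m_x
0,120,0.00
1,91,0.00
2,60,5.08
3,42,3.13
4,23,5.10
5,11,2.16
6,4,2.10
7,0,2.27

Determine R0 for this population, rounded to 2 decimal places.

lx = nx/n0 = nx/120: 1, 0.75833…, 0.5, 0.35, 0.19167…, 0.09167…, 0.03333…, 0
lx·mx by age: 0, 0, 2.54, 1.0955, 0.9775…, 0.198…, 0.07…, 0
R0 = Σ lx·mx = 4.881… → 4.88

4.88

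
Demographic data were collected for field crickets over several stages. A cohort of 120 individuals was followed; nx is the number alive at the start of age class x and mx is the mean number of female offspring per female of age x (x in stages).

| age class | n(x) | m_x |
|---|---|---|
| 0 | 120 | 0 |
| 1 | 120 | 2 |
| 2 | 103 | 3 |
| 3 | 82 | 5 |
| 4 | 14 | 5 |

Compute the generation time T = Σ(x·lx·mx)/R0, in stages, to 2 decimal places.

2.30

lx = nx/n0 = nx/120: 1, 1, 0.85833…, 0.68333…, 0.11667…
lx·mx: 0, 2, 2.575…, 3.416667…, 0.583333… → R0 = 8.575…
x·lx·mx: 0, 2, 5.15…, 10.25…, 2.333333… → Σ = 19.733333…
T = 19.733333… / 8.575… = 2.301263… → 2.30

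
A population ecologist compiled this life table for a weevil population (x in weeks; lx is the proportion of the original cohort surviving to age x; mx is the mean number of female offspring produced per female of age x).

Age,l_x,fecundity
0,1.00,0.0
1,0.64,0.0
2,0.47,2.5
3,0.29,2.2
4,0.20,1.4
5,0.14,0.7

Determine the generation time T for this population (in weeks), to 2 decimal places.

2.68

lx·mx: 0, 0, 1.175, 0.638, 0.28, 0.098 → R0 = 2.191
x·lx·mx: 0, 0, 2.35, 1.914, 1.12, 0.49 → Σ = 5.874
T = 5.874 / 2.191 = 2.680968… → 2.68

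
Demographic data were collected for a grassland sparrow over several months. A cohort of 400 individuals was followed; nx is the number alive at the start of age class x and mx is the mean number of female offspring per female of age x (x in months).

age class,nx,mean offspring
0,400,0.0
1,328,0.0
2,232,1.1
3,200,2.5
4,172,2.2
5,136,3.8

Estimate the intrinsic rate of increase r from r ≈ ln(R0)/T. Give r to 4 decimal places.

lx = nx/n0 = nx/400: 1, 0.82, 0.58, 0.5, 0.43, 0.34
R0 = Σ lx·mx = 0 + 0 + 0.638 + 1.25 + 0.946 + 1.292 = 4.126
Σ x·lx·mx = 15.27; T = 15.27/4.126 = 3.70092…
r ≈ ln(R0)/T = ln(4.126)/3.70092… = 0.382961… → 0.3830

0.3830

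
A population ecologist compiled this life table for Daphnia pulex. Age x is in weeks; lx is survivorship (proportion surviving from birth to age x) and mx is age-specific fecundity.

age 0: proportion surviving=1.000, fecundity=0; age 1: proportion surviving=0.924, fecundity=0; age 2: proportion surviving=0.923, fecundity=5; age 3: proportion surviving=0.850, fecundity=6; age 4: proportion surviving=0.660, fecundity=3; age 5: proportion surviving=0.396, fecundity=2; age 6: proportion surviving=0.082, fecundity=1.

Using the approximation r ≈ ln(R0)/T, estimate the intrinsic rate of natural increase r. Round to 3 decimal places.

0.862

R0 = Σ lx·mx = 0 + 0 + 4.615 + 5.1 + 1.98 + 0.792 + 0.082 = 12.569
Σ x·lx·mx = 36.902; T = 36.902/12.569 = 2.93595…
r ≈ ln(R0)/T = ln(12.569)/2.93595… = 0.86215… → 0.862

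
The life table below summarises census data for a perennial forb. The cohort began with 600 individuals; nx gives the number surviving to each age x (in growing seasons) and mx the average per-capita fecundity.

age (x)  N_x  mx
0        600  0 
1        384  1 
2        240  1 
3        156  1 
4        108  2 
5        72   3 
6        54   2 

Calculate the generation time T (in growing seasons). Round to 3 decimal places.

2.973

lx = nx/n0 = nx/600: 1, 0.64, 0.4, 0.26, 0.18, 0.12, 0.09
lx·mx: 0, 0.64, 0.4, 0.26, 0.36, 0.36, 0.18 → R0 = 2.2
x·lx·mx: 0, 0.64, 0.8, 0.78, 1.44, 1.8, 1.08 → Σ = 6.54
T = 6.54 / 2.2 = 2.972727… → 2.973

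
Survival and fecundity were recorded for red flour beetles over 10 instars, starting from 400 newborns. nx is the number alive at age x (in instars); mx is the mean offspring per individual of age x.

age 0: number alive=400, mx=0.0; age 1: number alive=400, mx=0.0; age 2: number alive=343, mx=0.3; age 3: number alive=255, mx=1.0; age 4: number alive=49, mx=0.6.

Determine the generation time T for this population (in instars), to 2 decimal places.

2.81

lx = nx/n0 = nx/400: 1, 1, 0.8575, 0.6375, 0.1225
lx·mx: 0, 0, 0.25725, 0.6375, 0.0735 → R0 = 0.96825
x·lx·mx: 0, 0, 0.5145, 1.9125, 0.294 → Σ = 2.721
T = 2.721 / 0.96825 = 2.810225… → 2.81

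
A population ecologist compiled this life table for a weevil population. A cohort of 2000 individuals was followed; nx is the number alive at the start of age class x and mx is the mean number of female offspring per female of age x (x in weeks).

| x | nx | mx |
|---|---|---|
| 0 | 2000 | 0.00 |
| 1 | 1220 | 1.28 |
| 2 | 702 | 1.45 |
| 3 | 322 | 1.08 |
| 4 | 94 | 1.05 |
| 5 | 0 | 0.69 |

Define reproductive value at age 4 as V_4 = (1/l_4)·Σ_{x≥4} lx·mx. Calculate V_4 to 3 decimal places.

lx = nx/n0 = nx/2000: 1, 0.61, 0.351, 0.161, 0.047, 0
lx·mx for x ≥ 4: 0.04935, 0 → sum = 0.04935
V_4 = 0.04935 / l_4 = 0.04935 / 0.047 = 1.05 → 1.050

1.050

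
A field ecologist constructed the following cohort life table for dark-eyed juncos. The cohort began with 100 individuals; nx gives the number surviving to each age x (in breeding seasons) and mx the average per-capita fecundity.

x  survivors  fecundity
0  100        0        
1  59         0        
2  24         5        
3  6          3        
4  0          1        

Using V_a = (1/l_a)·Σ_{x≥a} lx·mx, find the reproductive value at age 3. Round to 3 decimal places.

3.000

lx = nx/n0 = nx/100: 1, 0.59, 0.24, 0.06, 0
lx·mx for x ≥ 3: 0.18, 0 → sum = 0.18
V_3 = 0.18 / l_3 = 0.18 / 0.06 = 3 → 3.000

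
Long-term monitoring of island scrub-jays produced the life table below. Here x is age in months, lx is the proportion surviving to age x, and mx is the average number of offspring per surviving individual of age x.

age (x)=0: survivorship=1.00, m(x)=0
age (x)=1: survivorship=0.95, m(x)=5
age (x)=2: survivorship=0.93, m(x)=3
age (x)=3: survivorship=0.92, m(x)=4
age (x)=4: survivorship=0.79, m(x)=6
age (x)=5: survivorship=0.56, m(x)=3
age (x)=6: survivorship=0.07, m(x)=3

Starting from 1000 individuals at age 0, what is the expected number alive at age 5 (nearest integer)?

560

Expected survivors = N0 · l_5 = 1000 × 0.56 = 560 → 560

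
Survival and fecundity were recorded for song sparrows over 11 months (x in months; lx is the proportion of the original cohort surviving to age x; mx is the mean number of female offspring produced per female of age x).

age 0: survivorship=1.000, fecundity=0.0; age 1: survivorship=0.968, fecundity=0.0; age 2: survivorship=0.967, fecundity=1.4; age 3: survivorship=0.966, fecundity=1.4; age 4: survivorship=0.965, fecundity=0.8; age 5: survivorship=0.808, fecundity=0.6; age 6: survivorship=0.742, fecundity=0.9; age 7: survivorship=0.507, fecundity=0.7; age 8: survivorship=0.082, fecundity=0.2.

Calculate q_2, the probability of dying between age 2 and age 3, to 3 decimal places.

q_2 = (l_2 − l_3) / l_2 = (0.967 − 0.966) / 0.967
     = 0.001 / 0.967 = 0.001034… → 0.001

0.001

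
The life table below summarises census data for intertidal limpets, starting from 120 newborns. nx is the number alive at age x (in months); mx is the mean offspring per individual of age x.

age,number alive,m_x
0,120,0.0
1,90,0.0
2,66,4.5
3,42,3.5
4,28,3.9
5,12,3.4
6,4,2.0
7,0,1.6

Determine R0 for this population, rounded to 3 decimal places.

lx = nx/n0 = nx/120: 1, 0.75, 0.55, 0.35, 0.23333…, 0.1, 0.03333…, 0
lx·mx by age: 0, 0, 2.475, 1.225, 0.91…, 0.34, 0.066667…, 0
R0 = Σ lx·mx = 5.016667… → 5.017

5.017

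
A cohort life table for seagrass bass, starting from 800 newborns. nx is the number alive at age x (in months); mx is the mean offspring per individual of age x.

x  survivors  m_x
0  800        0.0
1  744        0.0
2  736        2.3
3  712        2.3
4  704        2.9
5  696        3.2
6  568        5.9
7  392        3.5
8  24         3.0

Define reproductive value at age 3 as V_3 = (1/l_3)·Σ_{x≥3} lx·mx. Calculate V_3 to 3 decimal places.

lx = nx/n0 = nx/800: 1, 0.93, 0.92, 0.89, 0.88, 0.87, 0.71, 0.49, 0.03
lx·mx for x ≥ 3: 2.047, 2.552, 2.784, 4.189, 1.715, 0.09 → sum = 13.377
V_3 = 13.377 / l_3 = 13.377 / 0.89 = 15.030337… → 15.030

15.030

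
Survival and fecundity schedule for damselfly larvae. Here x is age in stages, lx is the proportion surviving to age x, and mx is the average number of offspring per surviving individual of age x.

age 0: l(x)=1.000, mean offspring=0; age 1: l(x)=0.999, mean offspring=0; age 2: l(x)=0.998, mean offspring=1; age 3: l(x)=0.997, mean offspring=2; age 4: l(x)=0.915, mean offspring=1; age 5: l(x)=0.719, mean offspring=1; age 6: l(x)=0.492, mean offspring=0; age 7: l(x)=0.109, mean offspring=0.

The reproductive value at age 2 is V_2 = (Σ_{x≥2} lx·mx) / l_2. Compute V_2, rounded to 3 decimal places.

lx·mx for x ≥ 2: 0.998, 1.994, 0.915, 0.719, 0, 0 → sum = 4.626
V_2 = 4.626 / l_2 = 4.626 / 0.998 = 4.635271… → 4.635

4.635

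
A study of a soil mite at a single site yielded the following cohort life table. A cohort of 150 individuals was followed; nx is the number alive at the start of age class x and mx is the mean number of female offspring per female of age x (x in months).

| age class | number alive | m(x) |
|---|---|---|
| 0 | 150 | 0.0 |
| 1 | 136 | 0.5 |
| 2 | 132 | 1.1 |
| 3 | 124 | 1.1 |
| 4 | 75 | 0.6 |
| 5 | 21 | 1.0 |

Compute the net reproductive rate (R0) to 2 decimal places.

2.77

lx = nx/n0 = nx/150: 1, 0.90667…, 0.88, 0.82667…, 0.5, 0.14
lx·mx by age: 0, 0.453333…, 0.968, 0.909333…, 0.3, 0.14
R0 = Σ lx·mx = 2.770667… → 2.77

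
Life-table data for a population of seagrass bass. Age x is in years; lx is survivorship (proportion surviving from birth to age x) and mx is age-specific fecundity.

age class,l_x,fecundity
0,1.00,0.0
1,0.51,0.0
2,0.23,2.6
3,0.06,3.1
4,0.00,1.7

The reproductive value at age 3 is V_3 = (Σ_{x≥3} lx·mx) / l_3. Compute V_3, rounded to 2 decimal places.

lx·mx for x ≥ 3: 0.186, 0 → sum = 0.186
V_3 = 0.186 / l_3 = 0.186 / 0.06 = 3.1 → 3.10

3.10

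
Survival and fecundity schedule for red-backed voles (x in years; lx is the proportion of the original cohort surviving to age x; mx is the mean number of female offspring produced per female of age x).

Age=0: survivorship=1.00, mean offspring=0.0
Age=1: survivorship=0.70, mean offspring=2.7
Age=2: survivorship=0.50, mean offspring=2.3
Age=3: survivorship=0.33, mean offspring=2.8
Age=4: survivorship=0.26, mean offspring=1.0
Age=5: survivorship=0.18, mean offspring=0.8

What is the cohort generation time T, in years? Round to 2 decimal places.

2.00

lx·mx: 0, 1.89, 1.15, 0.924, 0.26, 0.144 → R0 = 4.368
x·lx·mx: 0, 1.89, 2.3, 2.772, 1.04, 0.72 → Σ = 8.722
T = 8.722 / 4.368 = 1.996795… → 2.00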